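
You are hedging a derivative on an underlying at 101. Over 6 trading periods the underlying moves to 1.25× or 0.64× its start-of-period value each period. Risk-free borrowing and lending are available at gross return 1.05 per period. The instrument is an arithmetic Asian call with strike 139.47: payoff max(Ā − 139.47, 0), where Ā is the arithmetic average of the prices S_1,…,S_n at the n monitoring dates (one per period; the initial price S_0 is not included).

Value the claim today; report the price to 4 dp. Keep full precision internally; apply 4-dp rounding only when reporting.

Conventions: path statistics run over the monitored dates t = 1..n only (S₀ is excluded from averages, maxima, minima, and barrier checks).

price = 11.6576

Set p* = 0.6721 (from d < R < u); the path-dependent value is the discounted p*-expectation over all price paths.
Enumerate all 2^6 = 64 price paths (U = up ×1.25, D = down ×0.64); each path with k up-moves has probability p*^k·(1−p*)^(6−k).
DDDDDD: Ā=27.8694, payoff=0.0000, prob=0.001242
UDDDDD: Ā=54.4325, payoff=0.0000, prob=0.002547
DUDDDD: Ā=44.1642, payoff=0.0000, prob=0.002547
UUDDDD: Ā=86.2581, payoff=0.0000, prob=0.005220
DDUDDD: Ā=37.5924, payoff=0.0000, prob=0.002547
UDUDDD: Ā=73.4227, payoff=0.0000, prob=0.005220
DUUDDD: Ā=63.1544, payoff=0.0000, prob=0.005220
UUUDDD: Ā=123.3484, payoff=0.0000, prob=0.010702
DDDUDD: Ā=33.3865, payoff=0.0000, prob=0.002547
UDDUDD: Ā=65.2080, payoff=0.0000, prob=0.005220
DUDUDD: Ā=54.9397, payoff=0.0000, prob=0.005220
UUDUDD: Ā=107.3041, payoff=0.0000, prob=0.010702
DDUUDD: Ā=48.3680, payoff=0.0000, prob=0.005220
UDUUDD: Ā=94.4687, payoff=0.0000, prob=0.010702
DUUUDD: Ā=84.2003, payoff=0.0000, prob=0.010702
UUUUDD: Ā=164.4538, payoff=24.9838, prob=0.021939
DDDDUD: Ā=30.6947, payoff=0.0000, prob=0.002547
UDDDUD: Ā=59.9506, payoff=0.0000, prob=0.005220
DUDDUD: Ā=49.6823, payoff=0.0000, prob=0.005220
UUDDUD: Ā=97.0357, payoff=0.0000, prob=0.010702
DDUDUD: Ā=43.1106, payoff=0.0000, prob=0.005220
UDUDUD: Ā=84.2003, payoff=0.0000, prob=0.010702
DUUDUD: Ā=73.9320, payoff=0.0000, prob=0.010702
UUUDUD: Ā=144.3984, payoff=4.9284, prob=0.021939
DDDUUD: Ā=38.9047, payoff=0.0000, prob=0.005220
UDDUUD: Ā=75.9857, payoff=0.0000, prob=0.010702
DUDUUD: Ā=65.7173, payoff=0.0000, prob=0.010702
UUDUUD: Ā=128.3542, payoff=0.0000, prob=0.021939
DDUUUD: Ā=59.1456, payoff=0.0000, prob=0.010702
UDUUUD: Ā=115.5187, payoff=0.0000, prob=0.021939
DUUUUD: Ā=105.2504, payoff=0.0000, prob=0.021939
UUUUUD: Ā=205.5672, payoff=66.0972, prob=0.044975
DDDDDU: Ā=28.9720, payoff=0.0000, prob=0.002547
UDDDDU: Ā=56.5859, payoff=0.0000, prob=0.005220
DUDDDU: Ā=46.3176, payoff=0.0000, prob=0.005220
UUDDDU: Ā=90.4640, payoff=0.0000, prob=0.010702
DDUDDU: Ā=39.7458, payoff=0.0000, prob=0.005220
UDUDDU: Ā=77.6286, payoff=0.0000, prob=0.010702
DUUDDU: Ā=67.3603, payoff=0.0000, prob=0.010702
UUUDDU: Ā=131.5630, payoff=0.0000, prob=0.021939
DDDUDU: Ā=35.5399, payoff=0.0000, prob=0.005220
UDDUDU: Ā=69.4139, payoff=0.0000, prob=0.010702
DUDUDU: Ā=59.1456, payoff=0.0000, prob=0.010702
UUDUDU: Ā=115.5187, payoff=0.0000, prob=0.021939
DDUUDU: Ā=52.5739, payoff=0.0000, prob=0.010702
UDUUDU: Ā=102.6833, payoff=0.0000, prob=0.021939
DUUUDU: Ā=92.4150, payoff=0.0000, prob=0.021939
UUUUDU: Ā=180.4980, payoff=41.0280, prob=0.044975
DDDDUU: Ā=32.8482, payoff=0.0000, prob=0.005220
UDDDUU: Ā=64.1565, payoff=0.0000, prob=0.010702
DUDDUU: Ā=53.8882, payoff=0.0000, prob=0.010702
UUDDUU: Ā=105.2504, payoff=0.0000, prob=0.021939
DDUDUU: Ā=47.3165, payoff=0.0000, prob=0.010702
UDUDUU: Ā=92.4150, payoff=0.0000, prob=0.021939
DUUDUU: Ā=82.1467, payoff=0.0000, prob=0.021939
UUUDUU: Ā=160.4427, payoff=20.9727, prob=0.044975
DDDUUU: Ā=43.1106, payoff=0.0000, prob=0.010702
UDDUUU: Ā=84.2003, payoff=0.0000, prob=0.021939
DUDUUU: Ā=73.9320, payoff=0.0000, prob=0.021939
UUDUUU: Ā=144.3984, payoff=4.9284, prob=0.044975
DDUUUU: Ā=67.3603, payoff=0.0000, prob=0.021939
UDUUUU: Ā=131.5630, payoff=0.0000, prob=0.044975
DUUUUU: Ā=121.2947, payoff=0.0000, prob=0.044975
UUUUUU: Ā=236.9037, payoff=97.4337, prob=0.092199
Price = Σ prob·payoff / R^6 = 15.622339 / 1.340096 = 11.6576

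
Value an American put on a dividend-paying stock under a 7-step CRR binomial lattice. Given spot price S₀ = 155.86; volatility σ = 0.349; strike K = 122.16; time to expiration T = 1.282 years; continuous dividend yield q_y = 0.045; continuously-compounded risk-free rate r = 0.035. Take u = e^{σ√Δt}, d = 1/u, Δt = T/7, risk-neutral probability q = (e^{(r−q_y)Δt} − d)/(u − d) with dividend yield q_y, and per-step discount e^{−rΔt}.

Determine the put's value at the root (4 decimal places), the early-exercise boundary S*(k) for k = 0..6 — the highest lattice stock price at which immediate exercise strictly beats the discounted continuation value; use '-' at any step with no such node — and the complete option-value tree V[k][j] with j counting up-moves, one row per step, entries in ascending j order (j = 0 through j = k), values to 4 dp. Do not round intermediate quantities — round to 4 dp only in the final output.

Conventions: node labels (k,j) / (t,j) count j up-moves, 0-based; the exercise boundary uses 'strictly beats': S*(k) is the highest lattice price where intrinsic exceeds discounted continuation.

price = 9.2033
boundary = - - - - - 73.8608 85.7587
tree:
9.2033
13.6677 4.0204
19.7891 6.5759 1.0362
27.7732 10.5671 1.9192 0.0000
37.5039 16.5851 3.5547 0.0000 0.0000
48.2992 25.1859 6.5839 0.0000 0.0000 0.0000
58.5464 36.4013 12.1947 0.0000 0.0000 0.0000 0.0000
67.3720 48.2992 22.5869 0.0000 0.0000 0.0000 0.0000 0.0000

Δt=0.18314  u=1.16109  d=0.86126  q=0.45663  discount=0.99361
step 7 (expiry): payoffs max(K−S,0) = 67.3720 48.2992 22.5869 0.0000 0.0000 0.0000 0.0000 0.0000
step 6: (k=6,j=0): S=63.6136, K−S=58.5464, hold=58.2880 ⇒ V=58.5464 exercise | (k=6,j=1): S=85.7587, K−S=36.4013, hold=36.3247 ⇒ V=36.4013 exercise | (k=6,j=2): S=115.6129, K−S=6.5471, hold=12.1947 ⇒ V=12.1947 continue | (k=6,j=3): S=155.8600, K−S=0.0000, hold=0.0000 ⇒ V=0.0000 continue | (k=6,j=4): S=210.1179, K−S=0.0000, hold=0.0000 ⇒ V=0.0000 continue | (k=6,j=5): S=283.2639, K−S=0.0000, hold=0.0000 ⇒ V=0.0000 continue | (k=6,j=6): S=381.8735, K−S=0.0000, hold=0.0000 ⇒ V=0.0000 continue  boundary S*=85.7587
step 5: (k=5,j=0): S=73.8608, K−S=48.2992, hold=48.1249 ⇒ V=48.2992 exercise | (k=5,j=1): S=99.5731, K−S=22.5869, hold=25.1859 ⇒ V=25.1859 continue | (k=5,j=2): S=134.2365, K−S=0.0000, hold=6.5839 ⇒ V=6.5839 continue | (k=5,j=3): S=180.9668, K−S=0.0000, hold=0.0000 ⇒ V=0.0000 continue | (k=5,j=4): S=243.9648, K−S=0.0000, hold=0.0000 ⇒ V=0.0000 continue | (k=5,j=5): S=328.8936, K−S=0.0000, hold=0.0000 ⇒ V=0.0000 continue  boundary S*=73.8608
step 4: (k=4,j=0): S=85.7587, K−S=36.4013, hold=37.5039 ⇒ V=37.5039 continue | (k=4,j=1): S=115.6129, K−S=6.5471, hold=16.5851 ⇒ V=16.5851 continue | (k=4,j=2): S=155.8600, K−S=0.0000, hold=3.5547 ⇒ V=3.5547 continue | (k=4,j=3): S=210.1179, K−S=0.0000, hold=0.0000 ⇒ V=0.0000 continue | (k=4,j=4): S=283.2639, K−S=0.0000, hold=0.0000 ⇒ V=0.0000 continue  boundary S*=-
step 3: (k=3,j=0): S=99.5731, K−S=22.5869, hold=27.7732 ⇒ V=27.7732 continue | (k=3,j=1): S=134.2365, K−S=0.0000, hold=10.5671 ⇒ V=10.5671 continue | (k=3,j=2): S=180.9668, K−S=0.0000, hold=1.9192 ⇒ V=1.9192 continue | (k=3,j=3): S=243.9648, K−S=0.0000, hold=0.0000 ⇒ V=0.0000 continue  boundary S*=-
step 2: (k=2,j=0): S=115.6129, K−S=6.5471, hold=19.7891 ⇒ V=19.7891 continue | (k=2,j=1): S=155.8600, K−S=0.0000, hold=6.5759 ⇒ V=6.5759 continue | (k=2,j=2): S=210.1179, K−S=0.0000, hold=1.0362 ⇒ V=1.0362 continue  boundary S*=-
step 1: (k=1,j=0): S=134.2365, K−S=0.0000, hold=13.6677 ⇒ V=13.6677 continue | (k=1,j=1): S=180.9668, K−S=0.0000, hold=4.0204 ⇒ V=4.0204 continue  boundary S*=-
step 0: (k=0,j=0): S=155.8600, K−S=0.0000, hold=9.2033 ⇒ V=9.2033 continue  boundary S*=-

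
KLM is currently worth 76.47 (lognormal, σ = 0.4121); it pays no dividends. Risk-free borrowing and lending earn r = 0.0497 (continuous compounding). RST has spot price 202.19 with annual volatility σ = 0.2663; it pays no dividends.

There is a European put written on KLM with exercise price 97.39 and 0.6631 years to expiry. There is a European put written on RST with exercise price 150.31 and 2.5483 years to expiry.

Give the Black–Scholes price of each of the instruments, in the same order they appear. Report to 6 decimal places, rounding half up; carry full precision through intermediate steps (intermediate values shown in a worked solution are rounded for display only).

price(KLM put K=97.39) = 22.359499
price(RST put K=150.31) = 5.763228

[KLM put K=97.39]
σ√T = 0.4121·√0.6631 = 0.335577
d₁ = (ln(S/K) + (r+σ²/2)T) / (σ√T) = (ln(76.47/97.39) + (0.0497+0.4121²/2)·0.6631) / 0.335577 = (-0.241825 + 0.089262) / 0.335577 = -0.454629
d₂ = d₁ − σ√T = -0.454629 − 0.335577 = -0.790206
e^{−rT} = 0.967581
N(−d₁) = 0.675312,  N(−d₂) = 0.785296
price = K·e^{−rT}·N(−d₂) − S·N(−d₁) = 74.000601 − 51.641102 = 22.359499
[RST put K=150.31]
σ√T = 0.2663·√2.5483 = 0.425105
d₁ = (ln(S/K) + (r+σ²/2)T) / (σ√T) = (ln(202.19/150.31) + (0.0497+0.2663²/2)·2.5483) / 0.425105 = (0.296508 + 0.217008) / 0.425105 = 1.207973
d₂ = d₁ − σ√T = 1.207973 − 0.425105 = 0.782868
e^{−rT} = 0.881042
N(−d₁) = 0.113529,  N(−d₂) = 0.216852
price = K·e^{−rT}·N(−d₂) − S·N(−d₁) = 28.717609 − 22.954382 = 5.763228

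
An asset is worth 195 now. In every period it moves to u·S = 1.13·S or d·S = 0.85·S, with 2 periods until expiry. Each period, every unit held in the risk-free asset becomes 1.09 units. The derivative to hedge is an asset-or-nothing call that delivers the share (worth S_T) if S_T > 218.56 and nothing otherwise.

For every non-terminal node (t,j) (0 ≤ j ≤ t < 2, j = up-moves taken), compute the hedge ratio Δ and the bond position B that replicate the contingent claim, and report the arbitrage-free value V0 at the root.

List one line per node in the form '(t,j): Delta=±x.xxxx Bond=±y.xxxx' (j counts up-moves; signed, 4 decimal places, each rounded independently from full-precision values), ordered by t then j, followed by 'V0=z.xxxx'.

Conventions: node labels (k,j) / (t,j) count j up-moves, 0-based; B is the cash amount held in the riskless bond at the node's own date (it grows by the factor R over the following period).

Arbitrage-free pricing uses the up-move probability p* = (R−d)/(u−d) = 0.8571, discounting each step at R = 1.09.
Terminal payoffs: V(2,0)=0.0000, V(2,1)=0.0000, V(2,2)=248.9955
(1,0): S=165.7500. Δ = (V_up−V_dn)/(S_up−S_dn) = (0.0000−0.0000)/(187.2975−140.8875) = 0.0000. V = [p*·0.0000 + (1−p*)·0.0000]/1.09 = 0.0000. B = V − Δ·S = 0.0000.
(1,1): S=220.3500. Δ = (V_up−V_dn)/(S_up−S_dn) = (248.9955−0.0000)/(248.9955−187.2975) = 4.0357. V = [p*·248.9955 + (1−p*)·0.0000]/1.09 = 195.8025. B = V − Δ·S = -693.4672.
(0,0): S=195.0000. Δ = (V_up−V_dn)/(S_up−S_dn) = (195.8025−0.0000)/(220.3500−165.7500) = 3.5861. V = [p*·195.8025 + (1−p*)·0.0000]/1.09 = 153.9731. B = V − Δ·S = -545.3215.
Check: Δ(0,0)·S0 + B(0,0) = 153.9731 = V0.

(0,0): Delta=3.5861 Bond=-545.3215
(1,0): Delta=0.0000 Bond=0.0000
(1,1): Delta=4.0357 Bond=-693.4672
V0=153.9731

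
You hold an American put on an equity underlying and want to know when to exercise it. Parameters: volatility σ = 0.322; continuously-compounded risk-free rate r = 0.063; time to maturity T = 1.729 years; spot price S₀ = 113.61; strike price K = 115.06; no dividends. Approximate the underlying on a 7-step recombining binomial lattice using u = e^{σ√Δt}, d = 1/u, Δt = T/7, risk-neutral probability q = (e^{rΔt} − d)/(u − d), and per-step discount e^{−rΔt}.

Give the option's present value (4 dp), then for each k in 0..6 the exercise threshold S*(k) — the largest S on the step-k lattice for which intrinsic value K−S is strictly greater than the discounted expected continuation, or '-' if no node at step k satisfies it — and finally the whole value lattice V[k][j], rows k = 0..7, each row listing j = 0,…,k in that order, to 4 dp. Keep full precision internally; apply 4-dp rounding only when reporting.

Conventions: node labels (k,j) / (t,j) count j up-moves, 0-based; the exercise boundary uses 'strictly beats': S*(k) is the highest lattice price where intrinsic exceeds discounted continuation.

Δt=0.24700, u=1.17355, d=0.85212, q=0.50887, disc=e^(-rΔt)=0.98456
k=7 terminal: V=max(K-S,0) → 77.9994 64.0197 44.7666 18.2510 0.0000 0.0000 0.0000 0.0000
k=6: j=0 S=43.4923 intr=71.5677 cont=69.7911 V=71.5677[EX]; j=1 S=59.8982 intr=55.1618 cont=53.3852 V=55.1618[EX]; j=2 S=82.4927 intr=32.5673 cont=30.7907 V=32.5673[EX]; j=3 S=113.6100 intr=1.4500 cont=8.8252 V=8.8252[hold]; j=4 S=156.4652 intr=0.0000 cont=0.0000 V=0.0000[hold]; j=5 S=215.4860 intr=0.0000 cont=0.0000 V=0.0000[hold]; j=6 S=296.7702 intr=0.0000 cont=0.0000 V=0.0000[hold]  S*(6)=82.4927
k=5: j=0 S=51.0403 intr=64.0197 cont=62.2431 V=64.0197[EX]; j=1 S=70.2934 intr=44.7666 cont=42.9900 V=44.7666[EX]; j=2 S=96.8090 intr=18.2510 cont=20.1694 V=20.1694[hold]; j=3 S=133.3267 intr=0.0000 cont=4.2674 V=4.2674[hold]; j=4 S=183.6193 intr=0.0000 cont=0.0000 V=0.0000[hold]; j=5 S=252.8830 intr=0.0000 cont=0.0000 V=0.0000[hold]  S*(5)=70.2934
k=4: j=0 S=59.8982 intr=55.1618 cont=53.3852 V=55.1618[EX]; j=1 S=82.4927 intr=32.5673 cont=31.7519 V=32.5673[EX]; j=2 S=113.6100 intr=1.4500 cont=11.8909 V=11.8909[hold]; j=3 S=156.4652 intr=0.0000 cont=2.0635 V=2.0635[hold]; j=4 S=215.4860 intr=0.0000 cont=0.0000 V=0.0000[hold]  S*(4)=82.4927
k=3: j=0 S=70.2934 intr=44.7666 cont=42.9900 V=44.7666[EX]; j=1 S=96.8090 intr=18.2510 cont=21.7054 V=21.7054[hold]; j=2 S=133.3267 intr=0.0000 cont=6.7837 V=6.7837[hold]; j=3 S=183.6193 intr=0.0000 cont=0.9978 V=0.9978[hold]  S*(3)=70.2934
k=2: j=0 S=82.4927 intr=32.5673 cont=32.5215 V=32.5673[EX]; j=1 S=113.6100 intr=1.4500 cont=13.8943 V=13.8943[hold]; j=2 S=156.4652 intr=0.0000 cont=3.7802 V=3.7802[hold]  S*(2)=82.4927
k=1: j=0 S=96.8090 intr=18.2510 cont=22.7091 V=22.7091[hold]; j=1 S=133.3267 intr=0.0000 cont=8.6125 V=8.6125[hold]  S*(1)=-
k=0: j=0 S=113.6100 intr=1.4500 cont=15.2959 V=15.2959[hold]  S*(0)=-

price = 15.2959
boundary = - - 82.4927 70.2934 82.4927 70.2934 82.4927
tree:
15.2959
22.7091 8.6125
32.5673 13.8943 3.7802
44.7666 21.7054 6.7837 0.9978
55.1618 32.5673 11.8909 2.0635 0.0000
64.0197 44.7666 20.1694 4.2674 0.0000 0.0000
71.5677 55.1618 32.5673 8.8252 0.0000 0.0000 0.0000
77.9994 64.0197 44.7666 18.2510 0.0000 0.0000 0.0000 0.0000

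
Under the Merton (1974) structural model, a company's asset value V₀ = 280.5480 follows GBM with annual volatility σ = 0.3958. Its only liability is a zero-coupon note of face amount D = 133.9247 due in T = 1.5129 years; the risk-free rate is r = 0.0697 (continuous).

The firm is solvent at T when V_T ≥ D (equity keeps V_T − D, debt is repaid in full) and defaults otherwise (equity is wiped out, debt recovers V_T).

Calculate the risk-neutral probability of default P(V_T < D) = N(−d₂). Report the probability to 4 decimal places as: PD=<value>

PD=0.0678

With assets at 280.5480 and a single debt payment of 133.9247 at 1.5129 years:
d₁ = [ln(V₀/D) + (r + σ²/2)T] / (σ√T)
   = [ln(280.5480/133.9247) + (0.0697 + 0.5·0.3958²)·1.5129] / (0.3958·√1.5129)
   = [0.739467 + 0.223953] / 0.486834 = 1.978950
d₂ = d₁ − σ√T = 1.978950 − 0.486834 = 1.492116
risk-neutral PD = N(−d₂) = N(-1.492116) = 0.067834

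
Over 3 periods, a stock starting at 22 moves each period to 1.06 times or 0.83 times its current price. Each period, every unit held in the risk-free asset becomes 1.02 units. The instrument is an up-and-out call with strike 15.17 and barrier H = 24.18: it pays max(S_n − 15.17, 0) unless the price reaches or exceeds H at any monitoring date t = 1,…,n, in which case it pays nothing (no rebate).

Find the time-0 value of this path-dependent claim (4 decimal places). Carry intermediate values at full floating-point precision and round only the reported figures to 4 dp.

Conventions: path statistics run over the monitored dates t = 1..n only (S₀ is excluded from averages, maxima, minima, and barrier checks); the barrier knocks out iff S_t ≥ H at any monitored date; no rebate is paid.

price = 1.2592

No-arbitrage gives p* = (R−d)/(u−d) = 0.8261: enumerate every path, weight its payoff by its p*-probability, and discount by R^3.
Enumerate all 2^3 = 8 price paths (U = up ×1.06, D = down ×0.83); each path with k up-moves has probability p*^k·(1−p*)^(3−k).
DDD: M=18.2600, payoff=0.0000, prob=0.005260
UDD: M=23.3200, payoff=0.8951, prob=0.024986
DUD: M=19.3556, payoff=0.8951, prob=0.024986
UUD: M=24.7192, payoff=0.0000, prob=0.118682
DDU: M=18.2600, payoff=0.8951, prob=0.024986
UDU: M=23.3200, payoff=5.3469, prob=0.118682
DUU: M=20.5169, payoff=5.3469, prob=0.118682
UUU: M=26.2024, payoff=0.0000, prob=0.563738
Price = Σ prob·payoff / R^3 = 1.336264 / 1.061208 = 1.2592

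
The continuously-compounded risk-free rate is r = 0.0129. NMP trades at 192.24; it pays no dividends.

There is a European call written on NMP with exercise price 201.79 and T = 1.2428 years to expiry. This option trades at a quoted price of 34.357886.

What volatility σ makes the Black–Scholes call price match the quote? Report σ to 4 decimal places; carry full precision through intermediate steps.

sigma = 0.4351

At σ = 0.4351 the Black–Scholes value reproduces the quote:
σ√T = 0.4351·√1.2428 = 0.485054
d₁ = (ln(S/K) + (r+σ²/2)T) / (σ√T) = (ln(192.24/201.79) + (0.0129+0.4351²/2)·1.2428) / 0.485054 = (-0.048483 + 0.133671) / 0.485054 = 0.175625
d₂ = d₁ − σ√T = 0.175625 − 0.485054 = -0.309428
e^{−rT} = 0.984096
N(d₁) = 0.569706,  N(d₂) = 0.378498
V = S·N(d₁) − K·e^{−rT}·N(d₂) = 109.520244 − 75.162359 = 34.357886 (equal to the quote); since ∂V/∂σ > 0 for all σ, the implied volatility is unique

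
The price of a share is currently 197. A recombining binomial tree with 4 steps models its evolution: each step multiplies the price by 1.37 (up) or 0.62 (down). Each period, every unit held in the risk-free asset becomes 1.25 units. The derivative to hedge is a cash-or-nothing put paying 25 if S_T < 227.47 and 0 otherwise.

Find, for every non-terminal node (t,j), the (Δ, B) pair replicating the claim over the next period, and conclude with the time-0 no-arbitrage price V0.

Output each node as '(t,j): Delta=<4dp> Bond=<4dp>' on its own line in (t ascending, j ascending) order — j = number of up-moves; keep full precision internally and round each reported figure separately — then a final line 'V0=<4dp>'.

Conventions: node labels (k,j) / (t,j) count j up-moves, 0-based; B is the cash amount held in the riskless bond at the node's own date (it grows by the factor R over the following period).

(0,0): Delta=-0.0293 Bond=7.0377
(1,0): Delta=-0.1232 Bond=20.2662
(1,1): Delta=-0.0212 Bond=6.6126
(2,0): Delta=0.0000 Bond=16.0000
(2,1): Delta=-0.1339 Bond=27.1104
(2,2): Delta=-0.0115 Bond=4.6763
(3,0): Delta=0.0000 Bond=20.0000
(3,1): Delta=0.0000 Bond=20.0000
(3,2): Delta=-0.1454 Bond=36.5333
(3,3): Delta=0.0000 Bond=0.0000
V0=1.2575

Arbitrage-free pricing uses the up-move probability p* = (R−d)/(u−d) = 0.8400, discounting each step at R = 1.25.
Payoffs at expiry: V(4,0)=25.0000, V(4,1)=25.0000, V(4,2)=25.0000, V(4,3)=0.0000, V(4,4)=0.0000
  t=3,j=0: stock 46.9506 → up 64.3223 (V=25.0000), down 29.1094 (V=25.0000). Price 20.0000; hedge Δ=0.0000, bond B=20.0000.
  t=3,j=1: stock 103.7457 → up 142.1316 (V=25.0000), down 64.3223 (V=25.0000). Price 20.0000; hedge Δ=0.0000, bond B=20.0000.
  t=3,j=2: stock 229.2446 → up 314.0651 (V=0.0000), down 142.1316 (V=25.0000). Price 3.2000; hedge Δ=-0.1454, bond B=36.5333.
  t=3,j=3: stock 506.5565 → up 693.9825 (V=0.0000), down 314.0651 (V=0.0000). Price 0.0000; hedge Δ=0.0000, bond B=0.0000.
  t=2,j=0: stock 75.7268 → up 103.7457 (V=20.0000), down 46.9506 (V=20.0000). Price 16.0000; hedge Δ=0.0000, bond B=16.0000.
  t=2,j=1: stock 167.3318 → up 229.2446 (V=3.2000), down 103.7457 (V=20.0000). Price 4.7104; hedge Δ=-0.1339, bond B=27.1104.
  t=2,j=2: stock 369.7493 → up 506.5565 (V=0.0000), down 229.2446 (V=3.2000). Price 0.4096; hedge Δ=-0.0115, bond B=4.6763.
  t=1,j=0: stock 122.1400 → up 167.3318 (V=4.7104), down 75.7268 (V=16.0000). Price 5.2134; hedge Δ=-0.1232, bond B=20.2662.
  t=1,j=1: stock 269.8900 → up 369.7493 (V=0.4096), down 167.3318 (V=4.7104). Price 0.8782; hedge Δ=-0.0212, bond B=6.6126.
  t=0,j=0: stock 197.0000 → up 269.8900 (V=0.8782), down 122.1400 (V=5.2134). Price 1.2575; hedge Δ=-0.0293, bond B=7.0377.
Check: Δ(0,0)·S0 + B(0,0) = 1.2575 = V0.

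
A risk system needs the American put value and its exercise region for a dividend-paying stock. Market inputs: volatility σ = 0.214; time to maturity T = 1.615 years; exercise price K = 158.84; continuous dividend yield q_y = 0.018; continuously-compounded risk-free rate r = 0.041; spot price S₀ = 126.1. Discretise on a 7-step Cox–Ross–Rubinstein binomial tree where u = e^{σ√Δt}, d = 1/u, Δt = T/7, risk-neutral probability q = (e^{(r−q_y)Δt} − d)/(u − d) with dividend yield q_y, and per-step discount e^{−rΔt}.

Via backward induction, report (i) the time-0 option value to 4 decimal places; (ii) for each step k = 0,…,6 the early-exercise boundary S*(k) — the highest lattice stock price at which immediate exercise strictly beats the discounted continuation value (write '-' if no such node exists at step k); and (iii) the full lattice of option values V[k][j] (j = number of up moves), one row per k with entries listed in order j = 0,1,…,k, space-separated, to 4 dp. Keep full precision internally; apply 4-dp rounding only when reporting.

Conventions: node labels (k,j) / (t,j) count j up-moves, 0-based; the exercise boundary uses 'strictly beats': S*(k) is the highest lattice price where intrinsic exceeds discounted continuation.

Δt=0.23071, u=1.10826, d=0.90232, q=0.50016, disc=e^(-rΔt)=0.99059
k=7 terminal: V=max(K-S,0) → 97.4317 83.4160 66.2015 45.0579 19.0886 0.0000 0.0000 0.0000
k=6: j=0 S=68.0563 intr=90.7837 cont=89.5703 V=90.7837[EX]; j=1 S=83.5893 intr=75.2507 cont=74.1017 V=75.2507[EX]; j=2 S=102.6675 intr=56.1725 cont=55.1026 V=56.1725[EX]; j=3 S=126.1000 intr=32.7400 cont=31.7672 V=32.7400[EX]; j=4 S=154.8807 intr=3.9593 cont=9.4514 V=9.4514[hold]; j=5 S=190.2303 intr=0.0000 cont=0.0000 V=0.0000[hold]; j=6 S=233.6479 intr=0.0000 cont=0.0000 V=0.0000[hold]  S*(6)=126.1000
k=5: j=0 S=75.4240 intr=83.4160 cont=82.2332 V=83.4160[EX]; j=1 S=92.6385 intr=66.2015 cont=65.0900 V=66.2015[EX]; j=2 S=113.7821 intr=45.0579 cont=44.0340 V=45.0579[EX]; j=3 S=139.7514 intr=19.0886 cont=20.8934 V=20.8934[hold]; j=4 S=171.6479 intr=0.0000 cont=4.6797 V=4.6797[hold]; j=5 S=210.8244 intr=0.0000 cont=0.0000 V=0.0000[hold]  S*(5)=113.7821
k=4: j=0 S=83.5893 intr=75.2507 cont=74.1017 V=75.2507[EX]; j=1 S=102.6675 intr=56.1725 cont=55.1026 V=56.1725[EX]; j=2 S=126.1000 intr=32.7400 cont=32.6614 V=32.7400[EX]; j=3 S=154.8807 intr=3.9593 cont=12.6636 V=12.6636[hold]; j=4 S=190.2303 intr=0.0000 cont=2.3171 V=2.3171[hold]  S*(4)=126.1000
k=3: j=0 S=92.6385 intr=66.2015 cont=65.0900 V=66.2015[EX]; j=1 S=113.7821 intr=45.0579 cont=44.0340 V=45.0579[EX]; j=2 S=139.7514 intr=19.0886 cont=22.4849 V=22.4849[hold]; j=3 S=171.6479 intr=0.0000 cont=7.4182 V=7.4182[hold]  S*(3)=113.7821
k=2: j=0 S=102.6675 intr=56.1725 cont=55.1026 V=56.1725[EX]; j=1 S=126.1000 intr=32.7400 cont=33.4499 V=33.4499[hold]; j=2 S=154.8807 intr=3.9593 cont=14.8084 V=14.8084[hold]  S*(2)=102.6675
k=1: j=0 S=113.7821 intr=45.0579 cont=44.3857 V=45.0579[EX]; j=1 S=139.7514 intr=19.0886 cont=23.8990 V=23.8990[hold]  S*(1)=113.7821
k=0: j=0 S=126.1000 intr=32.7400 cont=34.1505 V=34.1505[hold]  S*(0)=-

price = 34.1505
boundary = - 113.7821 102.6675 113.7821 126.1000 113.7821 126.1000
tree:
34.1505
45.0579 23.8990
56.1725 33.4499 14.8084
66.2015 45.0579 22.4849 7.4182
75.2507 56.1725 32.7400 12.6636 2.3171
83.4160 66.2015 45.0579 20.8934 4.6797 0.0000
90.7837 75.2507 56.1725 32.7400 9.4514 0.0000 0.0000
97.4317 83.4160 66.2015 45.0579 19.0886 0.0000 0.0000 0.0000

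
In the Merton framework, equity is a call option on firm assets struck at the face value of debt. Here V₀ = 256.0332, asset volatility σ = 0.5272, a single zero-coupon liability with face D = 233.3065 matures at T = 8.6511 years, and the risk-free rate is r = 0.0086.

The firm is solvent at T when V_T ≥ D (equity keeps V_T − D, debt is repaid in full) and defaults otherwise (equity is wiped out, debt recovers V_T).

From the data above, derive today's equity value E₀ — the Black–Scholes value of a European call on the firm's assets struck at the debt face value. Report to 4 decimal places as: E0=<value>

E0=153.1236

With assets at 256.0332 and a single debt payment of 233.3065 at 8.6511 years:
d₁ = [ln(V₀/D) + (r + σ²/2)T] / (σ√T)
   = [ln(256.0332/233.3065) + (0.0086 + 0.5·0.5272²)·8.6511] / (0.5272·√8.6511)
   = [0.092954 + 1.276642] / 1.550640 = 0.883246
d₂ = d₁ − σ√T = 0.883246 − 1.550640 = -0.667395
N(d₁) = 0.811448,  N(d₂) = 0.252260,  e^(−rT) = 0.928301
E₀ = V₀·N(d₁) − D·e^(−rT)·N(d₂)
   = 256.0332·0.811448 − 233.3065·0.928301·0.252260 = 153.123555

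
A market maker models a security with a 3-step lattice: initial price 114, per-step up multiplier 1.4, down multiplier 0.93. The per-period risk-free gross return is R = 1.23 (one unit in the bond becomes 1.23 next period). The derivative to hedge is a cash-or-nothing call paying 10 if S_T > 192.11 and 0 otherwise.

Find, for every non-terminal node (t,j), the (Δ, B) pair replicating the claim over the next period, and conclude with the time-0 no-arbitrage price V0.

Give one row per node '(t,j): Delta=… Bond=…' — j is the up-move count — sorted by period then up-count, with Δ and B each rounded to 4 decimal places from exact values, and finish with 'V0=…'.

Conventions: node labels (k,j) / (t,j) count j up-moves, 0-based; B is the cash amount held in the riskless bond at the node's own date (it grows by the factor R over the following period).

Risk-neutral probability p* = (R−d)/(u−d) = (1.23−0.93)/(1.4−0.93) = 0.6383.
At maturity the claim pays: V(3,0)=0.0000, V(3,1)=0.0000, V(3,2)=10.0000, V(3,3)=10.0000
(2,0): S=98.5986. Δ = (V_up−V_dn)/(S_up−S_dn) = (0.0000−0.0000)/(138.0380−91.6967) = 0.0000. V = [p*·0.0000 + (1−p*)·0.0000]/1.23 = 0.0000. B = V − Δ·S = 0.0000.
(2,1): S=148.4280. Δ = (V_up−V_dn)/(S_up−S_dn) = (10.0000−0.0000)/(207.7992−138.0380) = 0.1433. V = [p*·10.0000 + (1−p*)·0.0000]/1.23 = 5.1894. B = V − Δ·S = -16.0872.
(2,2): S=223.4400. Δ = (V_up−V_dn)/(S_up−S_dn) = (10.0000−10.0000)/(312.8160−207.7992) = 0.0000. V = [p*·10.0000 + (1−p*)·10.0000]/1.23 = 8.1301. B = V − Δ·S = 8.1301.
(1,0): S=106.0200. Δ = (V_up−V_dn)/(S_up−S_dn) = (5.1894−0.0000)/(148.4280−98.5986) = 0.1041. V = [p*·5.1894 + (1−p*)·0.0000]/1.23 = 2.6930. B = V − Δ·S = -8.3483.
(1,1): S=159.6000. Δ = (V_up−V_dn)/(S_up−S_dn) = (8.1301−5.1894)/(223.4400−148.4280) = 0.0392. V = [p*·8.1301 + (1−p*)·5.1894]/1.23 = 5.7451. B = V − Δ·S = -0.5117.
(0,0): S=114.0000. Δ = (V_up−V_dn)/(S_up−S_dn) = (5.7451−2.6930)/(159.6000−106.0200) = 0.0570. V = [p*·5.7451 + (1−p*)·2.6930]/1.23 = 3.7733. B = V − Δ·S = -2.7205.
Check: Δ(0,0)·S0 + B(0,0) = 3.7733 = V0.

(0,0): Delta=0.0570 Bond=-2.7205
(1,0): Delta=0.1041 Bond=-8.3483
(1,1): Delta=0.0392 Bond=-0.5117
(2,0): Delta=0.0000 Bond=0.0000
(2,1): Delta=0.1433 Bond=-16.0872
(2,2): Delta=0.0000 Bond=8.1301
V0=3.7733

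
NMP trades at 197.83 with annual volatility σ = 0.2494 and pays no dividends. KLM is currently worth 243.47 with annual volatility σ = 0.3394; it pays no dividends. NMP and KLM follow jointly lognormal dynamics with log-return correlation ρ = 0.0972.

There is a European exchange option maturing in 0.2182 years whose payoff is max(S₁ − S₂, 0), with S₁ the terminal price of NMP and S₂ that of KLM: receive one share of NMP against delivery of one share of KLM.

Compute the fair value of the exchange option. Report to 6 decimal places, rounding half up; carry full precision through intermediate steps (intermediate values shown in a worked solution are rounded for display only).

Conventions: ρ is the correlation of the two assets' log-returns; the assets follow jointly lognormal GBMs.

exchange price = 2.771137

σ_eff = √(σ₁² + σ₂² − 2ρσ₁σ₂) = √(0.2494² + 0.3394² − 2·0.0972·0.2494·0.3394) = 0.401170
d₁ = (ln(S₁/S₂) + (q₂ − q₁ + σ_eff²/2)T) / (σ_eff√T) = (ln(197.83/243.47) + (0.0 − 0.0 + 0.080469)·0.2182) / 0.187394 = -1.014052
d₂ = d₁ − σ_eff√T = -1.014052 − 0.187394 = -1.201446
N(d₁) = 0.155279,  N(d₂) = 0.114789
V = S₁·e^{−q₁T}·N(d₁) − S₂·e^{−q₂T}·N(d₂) = 30.718839 − 27.947702 = 2.771137
Key observation: no risk-free rate is needed — with the second asset as numeraire the exchange option is a call on the ratio S₁/S₂, and r cancels out of the value.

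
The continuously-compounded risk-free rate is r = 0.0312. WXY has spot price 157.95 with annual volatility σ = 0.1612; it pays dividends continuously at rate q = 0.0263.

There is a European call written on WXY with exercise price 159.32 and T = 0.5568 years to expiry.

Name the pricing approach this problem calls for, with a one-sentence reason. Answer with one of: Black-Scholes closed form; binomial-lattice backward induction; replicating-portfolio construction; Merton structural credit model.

Key observation: the strike-159.32 call on WXY is European-exercise on a continuously-modelled lognormal underlying, so its value is a single closed-form evaluation.

framework: Black-Scholes closed form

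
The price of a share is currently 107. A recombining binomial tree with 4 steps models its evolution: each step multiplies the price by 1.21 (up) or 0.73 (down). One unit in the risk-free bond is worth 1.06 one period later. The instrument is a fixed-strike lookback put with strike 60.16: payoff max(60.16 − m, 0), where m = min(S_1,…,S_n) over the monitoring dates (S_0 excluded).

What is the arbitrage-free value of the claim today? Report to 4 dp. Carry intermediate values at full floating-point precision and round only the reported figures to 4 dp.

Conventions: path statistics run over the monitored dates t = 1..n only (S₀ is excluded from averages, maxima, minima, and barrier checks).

Under the martingale measure an up-move has probability p* = 0.6875; value the claim as the probability-weighted average of per-path payoffs, discounted 4 periods at R = 1.06.
Enumerate all 2^4 = 16 price paths (U = up ×1.21, D = down ×0.73); each path with k up-moves has probability p*^k·(1−p*)^(4−k).
DDDD: m=30.3861, payoff=29.7739, prob=0.009537
UDDD: m=50.3660, payoff=9.7940, prob=0.020981
DUDD: m=50.3660, payoff=9.7940, prob=0.020981
UUDD: m=83.4834, payoff=0.0000, prob=0.046158
DDUD: m=50.3660, payoff=9.7940, prob=0.020981
UDUD: m=83.4834, payoff=0.0000, prob=0.046158
DUUD: m=78.1100, payoff=0.0000, prob=0.046158
UUUD: m=129.4700, payoff=0.0000, prob=0.101547
DDDU: m=41.6248, payoff=18.5352, prob=0.020981
UDDU: m=68.9946, payoff=0.0000, prob=0.046158
DUDU: m=68.9946, payoff=0.0000, prob=0.046158
UUDU: m=114.3609, payoff=0.0000, prob=0.101547
DDUU: m=57.0203, payoff=3.1397, prob=0.046158
UDUU: m=94.5131, payoff=0.0000, prob=0.101547
DUUU: m=78.1100, payoff=0.0000, prob=0.101547
UUUU: m=129.4700, payoff=0.0000, prob=0.223404
Price = Σ prob·payoff / R^4 = 1.434208 / 1.262477 = 1.1360

price = 1.1360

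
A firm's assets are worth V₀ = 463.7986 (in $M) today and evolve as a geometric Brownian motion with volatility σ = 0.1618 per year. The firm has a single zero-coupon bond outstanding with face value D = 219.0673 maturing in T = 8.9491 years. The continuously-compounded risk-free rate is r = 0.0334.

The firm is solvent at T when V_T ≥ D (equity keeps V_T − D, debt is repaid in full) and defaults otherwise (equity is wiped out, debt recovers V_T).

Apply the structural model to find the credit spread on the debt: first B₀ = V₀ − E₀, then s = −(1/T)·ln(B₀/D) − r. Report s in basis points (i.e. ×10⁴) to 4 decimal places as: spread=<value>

spread=4.7972

Work the structural quantities from V₀ = 463.7986 against face 219.0673:
d₁ = [ln(V₀/D) + (r + σ²/2)T] / (σ√T)
   = [ln(463.7986/219.0673) + (0.0334 + 0.5·0.1618²)·8.9491] / (0.1618·√8.9491)
   = [0.750071 + 0.416040] / 0.484025 = 2.409195
d₂ = d₁ − σ√T = 2.409195 − 0.484025 = 1.925170
N(d₁) = 0.992006,  N(d₂) = 0.972896,  e^(−rT) = 0.741634
E₀ = V₀·N(d₁) − D·e^(−rT)·N(d₂)
   = 463.7986·0.992006 − 219.0673·0.741634·0.972896 = 302.026914
B₀ = V₀ − E₀ = 463.7986 − 302.026914 = 161.771686
spread = −(1/T)·ln(B₀/D) − r = −(1/8.9491)·ln(161.771686/219.0673) − 0.0334 = 0.00047972
in basis points: 0.00047972 × 10⁴ = 4.7972 bp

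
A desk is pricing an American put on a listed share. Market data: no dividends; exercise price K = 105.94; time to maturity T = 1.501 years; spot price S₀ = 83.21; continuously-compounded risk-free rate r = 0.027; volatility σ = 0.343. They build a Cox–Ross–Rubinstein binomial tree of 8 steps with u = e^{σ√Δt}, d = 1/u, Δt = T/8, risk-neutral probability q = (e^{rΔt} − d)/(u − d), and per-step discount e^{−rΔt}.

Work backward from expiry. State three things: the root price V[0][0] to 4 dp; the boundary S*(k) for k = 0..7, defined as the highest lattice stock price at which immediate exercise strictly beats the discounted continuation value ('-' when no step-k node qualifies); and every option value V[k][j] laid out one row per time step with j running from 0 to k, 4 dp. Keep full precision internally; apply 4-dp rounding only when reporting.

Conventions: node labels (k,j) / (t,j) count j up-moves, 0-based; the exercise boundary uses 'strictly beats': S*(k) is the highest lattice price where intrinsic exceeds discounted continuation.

price = 27.4055
boundary = - - 61.8197 53.2847 61.8197 71.7218 61.8197 71.7218
tree:
27.4055
35.3418 19.0964
44.1203 26.2039 11.5971
52.6553 34.6977 17.2780 5.5645
60.0119 44.1203 24.8551 9.2508 1.6292
66.3529 52.6553 34.2182 14.9728 3.1487 0.0000
71.8184 60.0119 44.1203 23.3213 6.0853 0.0000 0.0000
76.5293 66.3529 52.6553 34.2182 11.7609 0.0000 0.0000 0.0000
80.5898 71.8184 60.0119 44.1203 22.7300 0.0000 0.0000 0.0000 0.0000

Δt=0.18762  u=1.16018  d=0.86194  q=0.47995  discount=0.99495
step 8 (expiry): payoffs max(K−S,0) = 80.5898 71.8184 60.0119 44.1203 22.7300 0.0000 0.0000 0.0000 0.0000
step 7: (k=7,j=0): S=29.4107, K−S=76.5293, hold=75.9940 ⇒ V=76.5293 exercise | (k=7,j=1): S=39.5871, K−S=66.3529, hold=65.8176 ⇒ V=66.3529 exercise | (k=7,j=2): S=53.2847, K−S=52.6553, hold=52.1200 ⇒ V=52.6553 exercise | (k=7,j=3): S=71.7218, K−S=34.2182, hold=33.6829 ⇒ V=34.2182 exercise | (k=7,j=4): S=96.5384, K−S=9.4016, hold=11.7609 ⇒ V=11.7609 continue | (k=7,j=5): S=129.9417, K−S=0.0000, hold=0.0000 ⇒ V=0.0000 continue | (k=7,j=6): S=174.9030, K−S=0.0000, hold=0.0000 ⇒ V=0.0000 continue | (k=7,j=7): S=235.4215, K−S=0.0000, hold=0.0000 ⇒ V=0.0000 continue  boundary S*=71.7218
step 6: (k=6,j=0): S=34.1216, K−S=71.8184, hold=71.2831 ⇒ V=71.8184 exercise | (k=6,j=1): S=45.9281, K−S=60.0119, hold=59.4766 ⇒ V=60.0119 exercise | (k=6,j=2): S=61.8197, K−S=44.1203, hold=43.5850 ⇒ V=44.1203 exercise | (k=6,j=3): S=83.2100, K−S=22.7300, hold=23.3213 ⇒ V=23.3213 continue | (k=6,j=4): S=112.0016, K−S=0.0000, hold=6.0853 ⇒ V=6.0853 continue | (k=6,j=5): S=150.7554, K−S=0.0000, hold=0.0000 ⇒ V=0.0000 continue | (k=6,j=6): S=202.9186, K−S=0.0000, hold=0.0000 ⇒ V=0.0000 continue  boundary S*=61.8197
step 5: (k=5,j=0): S=39.5871, K−S=66.3529, hold=65.8176 ⇒ V=66.3529 exercise | (k=5,j=1): S=53.2847, K−S=52.6553, hold=52.1200 ⇒ V=52.6553 exercise | (k=5,j=2): S=71.7218, K−S=34.2182, hold=33.9652 ⇒ V=34.2182 exercise | (k=5,j=3): S=96.5384, K−S=9.4016, hold=14.9728 ⇒ V=14.9728 continue | (k=5,j=4): S=129.9417, K−S=0.0000, hold=3.1487 ⇒ V=3.1487 continue | (k=5,j=5): S=174.9030, K−S=0.0000, hold=0.0000 ⇒ V=0.0000 continue  boundary S*=71.7218
step 4: (k=4,j=0): S=45.9281, K−S=60.0119, hold=59.4766 ⇒ V=60.0119 exercise | (k=4,j=1): S=61.8197, K−S=44.1203, hold=43.5850 ⇒ V=44.1203 exercise | (k=4,j=2): S=83.2100, K−S=22.7300, hold=24.8551 ⇒ V=24.8551 continue | (k=4,j=3): S=112.0016, K−S=0.0000, hold=9.2508 ⇒ V=9.2508 continue | (k=4,j=4): S=150.7554, K−S=0.0000, hold=1.6292 ⇒ V=1.6292 continue  boundary S*=61.8197
step 3: (k=3,j=0): S=53.2847, K−S=52.6553, hold=52.1200 ⇒ V=52.6553 exercise | (k=3,j=1): S=71.7218, K−S=34.2182, hold=34.6977 ⇒ V=34.6977 continue | (k=3,j=2): S=96.5384, K−S=9.4016, hold=17.2780 ⇒ V=17.2780 continue | (k=3,j=3): S=129.9417, K−S=0.0000, hold=5.5645 ⇒ V=5.5645 continue  boundary S*=53.2847
step 2: (k=2,j=0): S=61.8197, K−S=44.1203, hold=43.8139 ⇒ V=44.1203 exercise | (k=2,j=1): S=83.2100, K−S=22.7300, hold=26.2039 ⇒ V=26.2039 continue | (k=2,j=2): S=112.0016, K−S=0.0000, hold=11.5971 ⇒ V=11.5971 continue  boundary S*=61.8197
step 1: (k=1,j=0): S=71.7218, K−S=34.2182, hold=35.3418 ⇒ V=35.3418 continue | (k=1,j=1): S=96.5384, K−S=9.4016, hold=19.0964 ⇒ V=19.0964 continue  boundary S*=-
step 0: (k=0,j=0): S=83.2100, K−S=22.7300, hold=27.4055 ⇒ V=27.4055 continue  boundary S*=-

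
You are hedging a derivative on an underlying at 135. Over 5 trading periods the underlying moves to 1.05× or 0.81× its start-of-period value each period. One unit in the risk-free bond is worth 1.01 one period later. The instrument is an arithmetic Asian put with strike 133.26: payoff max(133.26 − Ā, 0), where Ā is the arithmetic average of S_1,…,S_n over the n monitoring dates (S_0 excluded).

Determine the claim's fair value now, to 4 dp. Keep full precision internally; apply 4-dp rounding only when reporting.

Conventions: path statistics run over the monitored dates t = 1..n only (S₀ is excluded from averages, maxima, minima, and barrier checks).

No-arbitrage gives p* = (R−d)/(u−d) = 0.8333: enumerate every path, weight its payoff by its p*-probability, and discount by R^5.
Enumerate all 2^5 = 32 price paths (U = up ×1.05, D = down ×0.81); each path with k up-moves has probability p*^k·(1−p*)^(5−k).
DDDDD: Ā=74.9705, payoff=58.2895, prob=0.000129
UDDDD: Ā=97.1840, payoff=36.0760, prob=0.000643
DUDDD: Ā=90.7040, payoff=42.5560, prob=0.000643
UUDDD: Ā=117.5793, payoff=15.6807, prob=0.003215
DDUDD: Ā=85.4552, payoff=47.8048, prob=0.000643
UDUDD: Ā=110.7753, payoff=22.4847, prob=0.003215
DUUDD: Ā=104.2953, payoff=28.9647, prob=0.003215
UUUDD: Ā=135.1976, payoff=0.0000, prob=0.016075
DDDUD: Ā=81.2037, payoff=52.0563, prob=0.000643
UDDUD: Ā=105.2641, payoff=27.9959, prob=0.003215
DUDUD: Ā=98.7841, payoff=34.4759, prob=0.003215
UUDUD: Ā=128.0534, payoff=5.2066, prob=0.016075
DDUUD: Ā=93.5353, payoff=39.7247, prob=0.003215
UDUUD: Ā=121.2494, payoff=12.0106, prob=0.016075
DUUUD: Ā=114.7694, payoff=18.4906, prob=0.016075
UUUUD: Ā=148.7752, payoff=0.0000, prob=0.080376
DDDDU: Ā=77.7600, payoff=55.5000, prob=0.000643
UDDDU: Ā=100.8000, payoff=32.4600, prob=0.003215
DUDDU: Ā=94.3200, payoff=38.9400, prob=0.003215
UUDDU: Ā=122.2666, payoff=10.9934, prob=0.016075
DDUDU: Ā=89.0712, payoff=44.1888, prob=0.003215
UDUDU: Ā=115.4626, payoff=17.7974, prob=0.016075
DUUDU: Ā=108.9826, payoff=24.2774, prob=0.016075
UUUDU: Ā=141.2738, payoff=0.0000, prob=0.080376
DDDUU: Ā=84.8196, payoff=48.4404, prob=0.003215
UDDUU: Ā=109.9514, payoff=23.3086, prob=0.016075
DUDUU: Ā=103.4714, payoff=29.7886, prob=0.016075
UUDUU: Ā=134.1296, payoff=0.0000, prob=0.080376
DDUUU: Ā=98.2226, payoff=35.0374, prob=0.016075
UDUUU: Ā=127.3256, payoff=5.9344, prob=0.080376
DUUUU: Ā=120.8456, payoff=12.4144, prob=0.080376
UUUUU: Ā=156.6516, payoff=0.0000, prob=0.401878
Price = Σ prob·payoff / R^5 = 5.548359 / 1.051010 = 5.2791

price = 5.2791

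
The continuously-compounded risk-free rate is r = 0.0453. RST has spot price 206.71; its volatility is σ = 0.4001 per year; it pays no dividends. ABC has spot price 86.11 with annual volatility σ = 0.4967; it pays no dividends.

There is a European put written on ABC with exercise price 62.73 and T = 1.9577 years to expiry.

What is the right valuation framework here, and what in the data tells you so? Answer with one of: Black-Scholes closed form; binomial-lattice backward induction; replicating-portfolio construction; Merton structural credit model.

Key observation: everything needed for the exact continuous-time valuation of the European put on ABC (strike 62.73) is given, and no feature rules the closed form out.

framework: Black-Scholes closed form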